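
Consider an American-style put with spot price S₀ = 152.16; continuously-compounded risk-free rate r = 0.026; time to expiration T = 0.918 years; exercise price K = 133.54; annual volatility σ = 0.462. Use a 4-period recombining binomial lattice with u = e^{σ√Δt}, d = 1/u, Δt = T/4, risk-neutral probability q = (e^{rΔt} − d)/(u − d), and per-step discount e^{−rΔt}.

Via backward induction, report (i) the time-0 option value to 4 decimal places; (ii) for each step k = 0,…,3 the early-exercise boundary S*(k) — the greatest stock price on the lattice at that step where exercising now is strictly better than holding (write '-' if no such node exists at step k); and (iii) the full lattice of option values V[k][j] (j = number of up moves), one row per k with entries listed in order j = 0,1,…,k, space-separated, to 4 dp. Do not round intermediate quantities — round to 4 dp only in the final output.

price = 16.2598
boundary = - - - 78.3318
tree:
16.2598
25.4667 5.5900
38.5112 10.3812 0.0000
55.2082 19.2790 0.0000 0.0000
70.7606 35.8030 0.0000 0.0000 0.0000

params: Δt=0.22950 u=1.24773 d=0.80146 q=0.45830 e^(-rΔt)=0.99405
t_4 payoffs: 70.7606 35.8030 0.0000 0.0000 0.0000
t_3: node(3,0) S=78.3318 payoff=55.2082 vs cont=54.4138 → 55.2082 [stop]  node(3,1) S=121.9494 payoff=11.5906 vs cont=19.2790 → 19.2790 [wait]  node(3,2) S=189.8547 payoff=0.0000 vs cont=0.0000 → 0.0000 [wait]  node(3,3) S=295.5718 payoff=0.0000 vs cont=0.0000 → 0.0000 [wait]  ⇒ S*(3)=78.3318
t_2: node(2,0) S=97.7370 payoff=35.8030 vs cont=38.5112 → 38.5112 [wait]  node(2,1) S=152.1600 payoff=0.0000 vs cont=10.3812 → 10.3812 [wait]  node(2,2) S=236.8875 payoff=0.0000 vs cont=0.0000 → 0.0000 [wait]  ⇒ S*(2)=-
t_1: node(1,0) S=121.9494 payoff=11.5906 vs cont=25.4667 → 25.4667 [wait]  node(1,1) S=189.8547 payoff=0.0000 vs cont=5.5900 → 5.5900 [wait]  ⇒ S*(1)=-
t_0: node(0,0) S=152.1600 payoff=0.0000 vs cont=16.2598 → 16.2598 [wait]  ⇒ S*(0)=-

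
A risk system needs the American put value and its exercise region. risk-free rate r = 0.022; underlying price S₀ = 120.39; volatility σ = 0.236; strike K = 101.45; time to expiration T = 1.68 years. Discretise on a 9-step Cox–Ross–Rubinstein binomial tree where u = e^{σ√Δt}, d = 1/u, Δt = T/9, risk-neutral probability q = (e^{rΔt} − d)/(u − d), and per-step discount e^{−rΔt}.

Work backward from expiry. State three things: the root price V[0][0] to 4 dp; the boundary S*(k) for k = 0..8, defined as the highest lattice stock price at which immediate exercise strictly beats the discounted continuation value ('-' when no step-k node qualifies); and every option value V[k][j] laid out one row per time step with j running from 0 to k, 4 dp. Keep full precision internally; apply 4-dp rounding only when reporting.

Δt=0.18667  u=1.10734  d=0.90306  q=0.49468  discount=0.99590
step 9 (expiry): payoffs max(K−S,0) = 53.3605 42.4822 29.1432 12.7867 0.0000 0.0000 0.0000 0.0000 0.0000 0.0000
step 8: (k=8,j=0): S=53.2516, (K−S)⁺=48.1984, hold=47.7827 ⇒ V=48.1984 exercise | (k=8,j=1): S=65.2976, (K−S)⁺=36.1524, hold=35.7367 ⇒ V=36.1524 exercise | (k=8,j=2): S=80.0684, (K−S)⁺=21.3816, hold=20.9658 ⇒ V=21.3816 exercise | (k=8,j=3): S=98.1807, (K−S)⁺=3.2693, hold=6.4350 ⇒ V=6.4350 continue | (k=8,j=4): S=120.3900, (K−S)⁺=0.0000, hold=0.0000 ⇒ V=0.0000 continue | (k=8,j=5): S=147.6233, (K−S)⁺=0.0000, hold=0.0000 ⇒ V=0.0000 continue | (k=8,j=6): S=181.0170, (K−S)⁺=0.0000, hold=0.0000 ⇒ V=0.0000 continue | (k=8,j=7): S=221.9647, (K−S)⁺=0.0000, hold=0.0000 ⇒ V=0.0000 continue | (k=8,j=8): S=272.1751, (K−S)⁺=0.0000, hold=0.0000 ⇒ V=0.0000 continue  boundary S*=80.0684
step 7: (k=7,j=0): S=58.9678, (K−S)⁺=42.4822, hold=42.0665 ⇒ V=42.4822 exercise | (k=7,j=1): S=72.3068, (K−S)⁺=29.1432, hold=28.7274 ⇒ V=29.1432 exercise | (k=7,j=2): S=88.6633, (K−S)⁺=12.7867, hold=13.9305 ⇒ V=13.9305 continue | (k=7,j=3): S=108.7197, (K−S)⁺=0.0000, hold=3.2384 ⇒ V=3.2384 continue | (k=7,j=4): S=133.3131, (K−S)⁺=0.0000, hold=0.0000 ⇒ V=0.0000 continue | (k=7,j=5): S=163.4697, (K−S)⁺=0.0000, hold=0.0000 ⇒ V=0.0000 continue | (k=7,j=6): S=200.4480, (K−S)⁺=0.0000, hold=0.0000 ⇒ V=0.0000 continue | (k=7,j=7): S=245.7911, (K−S)⁺=0.0000, hold=0.0000 ⇒ V=0.0000 continue  boundary S*=72.3068
step 6: (k=6,j=0): S=65.2976, (K−S)⁺=36.1524, hold=35.7367 ⇒ V=36.1524 exercise | (k=6,j=1): S=80.0684, (K−S)⁺=21.3816, hold=21.5293 ⇒ V=21.5293 continue | (k=6,j=2): S=98.1807, (K−S)⁺=3.2693, hold=8.6060 ⇒ V=8.6060 continue | (k=6,j=3): S=120.3900, (K−S)⁺=0.0000, hold=1.6297 ⇒ V=1.6297 continue | (k=6,j=4): S=147.6233, (K−S)⁺=0.0000, hold=0.0000 ⇒ V=0.0000 continue | (k=6,j=5): S=181.0170, (K−S)⁺=0.0000, hold=0.0000 ⇒ V=0.0000 continue | (k=6,j=6): S=221.9647, (K−S)⁺=0.0000, hold=0.0000 ⇒ V=0.0000 continue  boundary S*=65.2976
step 5: (k=5,j=0): S=72.3068, (K−S)⁺=29.1432, hold=28.8002 ⇒ V=29.1432 exercise | (k=5,j=1): S=88.6633, (K−S)⁺=12.7867, hold=15.0744 ⇒ V=15.0744 continue | (k=5,j=2): S=108.7197, (K−S)⁺=0.0000, hold=5.1339 ⇒ V=5.1339 continue | (k=5,j=3): S=133.3131, (K−S)⁺=0.0000, hold=0.8202 ⇒ V=0.8202 continue | (k=5,j=4): S=163.4697, (K−S)⁺=0.0000, hold=0.0000 ⇒ V=0.0000 continue | (k=5,j=5): S=200.4480, (K−S)⁺=0.0000, hold=0.0000 ⇒ V=0.0000 continue  boundary S*=72.3068
step 4: (k=4,j=0): S=80.0684, (K−S)⁺=21.3816, hold=22.0928 ⇒ V=22.0928 continue | (k=4,j=1): S=98.1807, (K−S)⁺=3.2693, hold=10.1154 ⇒ V=10.1154 continue | (k=4,j=2): S=120.3900, (K−S)⁺=0.0000, hold=2.9877 ⇒ V=2.9877 continue | (k=4,j=3): S=147.6233, (K−S)⁺=0.0000, hold=0.4128 ⇒ V=0.4128 continue | (k=4,j=4): S=181.0170, (K−S)⁺=0.0000, hold=0.0000 ⇒ V=0.0000 continue  boundary S*=-
step 3: (k=3,j=0): S=88.6633, (K−S)⁺=12.7867, hold=16.1016 ⇒ V=16.1016 continue | (k=3,j=1): S=108.7197, (K−S)⁺=0.0000, hold=6.5625 ⇒ V=6.5625 continue | (k=3,j=2): S=133.3131, (K−S)⁺=0.0000, hold=1.7069 ⇒ V=1.7069 continue | (k=3,j=3): S=163.4697, (K−S)⁺=0.0000, hold=0.2077 ⇒ V=0.2077 continue  boundary S*=-
step 2: (k=2,j=0): S=98.1807, (K−S)⁺=3.2693, hold=11.3362 ⇒ V=11.3362 continue | (k=2,j=1): S=120.3900, (K−S)⁺=0.0000, hold=4.1435 ⇒ V=4.1435 continue | (k=2,j=2): S=147.6233, (K−S)⁺=0.0000, hold=0.9613 ⇒ V=0.9613 continue  boundary S*=-
step 1: (k=1,j=0): S=108.7197, (K−S)⁺=0.0000, hold=7.7463 ⇒ V=7.7463 continue | (k=1,j=1): S=133.3131, (K−S)⁺=0.0000, hold=2.5588 ⇒ V=2.5588 continue  boundary S*=-
step 0: (k=0,j=0): S=120.3900, (K−S)⁺=0.0000, hold=5.1590 ⇒ V=5.1590 continue  boundary S*=-

price = 5.1590
boundary = - - - - - 72.3068 65.2976 72.3068 80.0684
tree:
5.1590
7.7463 2.5588
11.3362 4.1435 0.9613
16.1016 6.5625 1.7069 0.2077
22.0928 10.1154 2.9877 0.4128 0.0000
29.1432 15.0744 5.1339 0.8202 0.0000 0.0000
36.1524 21.5293 8.6060 1.6297 0.0000 0.0000 0.0000
42.4822 29.1432 13.9305 3.2384 0.0000 0.0000 0.0000 0.0000
48.1984 36.1524 21.3816 6.4350 0.0000 0.0000 0.0000 0.0000 0.0000
53.3605 42.4822 29.1432 12.7867 0.0000 0.0000 0.0000 0.0000 0.0000 0.0000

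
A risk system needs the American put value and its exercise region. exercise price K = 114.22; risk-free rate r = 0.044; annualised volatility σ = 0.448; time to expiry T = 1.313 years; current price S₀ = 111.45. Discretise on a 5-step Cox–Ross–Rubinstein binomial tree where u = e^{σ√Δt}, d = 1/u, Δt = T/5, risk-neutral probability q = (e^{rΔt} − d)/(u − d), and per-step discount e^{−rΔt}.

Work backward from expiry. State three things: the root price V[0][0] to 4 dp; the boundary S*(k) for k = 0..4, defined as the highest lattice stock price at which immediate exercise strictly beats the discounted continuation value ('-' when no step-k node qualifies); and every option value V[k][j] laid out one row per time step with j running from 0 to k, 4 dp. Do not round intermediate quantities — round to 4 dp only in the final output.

params: Δt=0.26260 u=1.25807 d=0.79487 q=0.46795 e^(-rΔt)=0.98851
t_5 payoffs: 78.8558 58.2481 25.6316 0.0000 0.0000 0.0000
t_4: node(4,0) S=44.4904 payoff=69.7296 vs cont=68.4174 → 69.7296 [stop]  node(4,1) S=70.4163 payoff=43.8037 vs cont=42.4915 → 43.8037 [stop]  node(4,2) S=111.4500 payoff=2.7700 vs cont=13.4807 → 13.4807 [wait]  node(4,3) S=176.3952 payoff=0.0000 vs cont=0.0000 → 0.0000 [wait]  node(4,4) S=279.1859 payoff=0.0000 vs cont=0.0000 → 0.0000 [wait]  ⇒ S*(4)=70.4163
t_3: node(3,0) S=55.9719 payoff=58.2481 vs cont=56.9359 → 58.2481 [stop]  node(3,1) S=88.5884 payoff=25.6316 vs cont=29.2739 → 29.2739 [wait]  node(3,2) S=140.2114 payoff=0.0000 vs cont=7.0901 → 7.0901 [wait]  node(3,3) S=221.9167 payoff=0.0000 vs cont=0.0000 → 0.0000 [wait]  ⇒ S*(3)=55.9719
t_2: node(2,0) S=70.4163 payoff=43.8037 vs cont=44.1764 → 44.1764 [wait]  node(2,1) S=111.4500 payoff=2.7700 vs cont=18.6760 → 18.6760 [wait]  node(2,2) S=176.3952 payoff=0.0000 vs cont=3.7290 → 3.7290 [wait]  ⇒ S*(2)=-
t_1: node(1,0) S=88.5884 payoff=25.6316 vs cont=31.8732 → 31.8732 [wait]  node(1,1) S=140.2114 payoff=0.0000 vs cont=11.5474 → 11.5474 [wait]  ⇒ S*(1)=-
t_0: node(0,0) S=111.4500 payoff=2.7700 vs cont=22.1049 → 22.1049 [wait]  ⇒ S*(0)=-

price = 22.1049
boundary = - - - 55.9719 70.4163
tree:
22.1049
31.8732 11.5474
44.1764 18.6760 3.7290
58.2481 29.2739 7.0901 0.0000
69.7296 43.8037 13.4807 0.0000 0.0000
78.8558 58.2481 25.6316 0.0000 0.0000 0.0000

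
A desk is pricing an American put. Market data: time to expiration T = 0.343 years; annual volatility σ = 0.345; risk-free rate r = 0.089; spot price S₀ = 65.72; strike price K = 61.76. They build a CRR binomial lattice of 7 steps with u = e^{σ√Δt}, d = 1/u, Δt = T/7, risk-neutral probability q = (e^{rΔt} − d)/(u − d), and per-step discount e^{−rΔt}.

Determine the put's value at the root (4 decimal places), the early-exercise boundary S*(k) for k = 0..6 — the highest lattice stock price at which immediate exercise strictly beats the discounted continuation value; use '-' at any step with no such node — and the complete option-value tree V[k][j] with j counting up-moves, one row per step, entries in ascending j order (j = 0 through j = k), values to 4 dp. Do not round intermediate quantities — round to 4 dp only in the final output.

price = 2.7673
boundary = - - - - 48.4207 52.2634 56.4111
tree:
2.7673
4.3315 1.2852
6.5728 2.2111 0.4049
9.5949 3.7198 0.7776 0.0496
13.3393 6.0725 1.4867 0.1016 0.0000
16.8995 9.4966 2.8283 0.2080 0.0000 0.0000
20.1979 13.3393 5.3489 0.4259 0.0000 0.0000 0.0000
23.2538 16.8995 9.4966 0.8721 0.0000 0.0000 0.0000 0.0000

Δt=0.04900, u=1.07936, d=0.92647, q=0.50950, disc=e^(-rΔt)=0.99565
k=7 terminal: V=max(K-S,0) → 23.2538 16.8995 9.4966 0.8721 0.0000 0.0000 0.0000 0.0000
k=6: j=0 S=41.5621 intr=20.1979 cont=19.9291 V=20.1979[EX]; j=1 S=48.4207 intr=13.3393 cont=13.0706 V=13.3393[EX]; j=2 S=56.4111 intr=5.3489 cont=5.0802 V=5.3489[EX]; j=3 S=65.7200 intr=0.0000 cont=0.4259 V=0.4259[hold]; j=4 S=76.5651 intr=0.0000 cont=0.0000 V=0.0000[hold]; j=5 S=89.1998 intr=0.0000 cont=0.0000 V=0.0000[hold]; j=6 S=103.9196 intr=0.0000 cont=0.0000 V=0.0000[hold]  S*(6)=56.4111
k=5: j=0 S=44.8605 intr=16.8995 cont=16.6307 V=16.8995[EX]; j=1 S=52.2634 intr=9.4966 cont=9.2279 V=9.4966[EX]; j=2 S=60.8879 intr=0.8721 cont=2.8283 V=2.8283[hold]; j=3 S=70.9356 intr=0.0000 cont=0.2080 V=0.2080[hold]; j=4 S=82.6414 intr=0.0000 cont=0.0000 V=0.0000[hold]; j=5 S=96.2788 intr=0.0000 cont=0.0000 V=0.0000[hold]  S*(5)=52.2634
k=4: j=0 S=48.4207 intr=13.3393 cont=13.0706 V=13.3393[EX]; j=1 S=56.4111 intr=5.3489 cont=6.0725 V=6.0725[hold]; j=2 S=65.7200 intr=0.0000 cont=1.4867 V=1.4867[hold]; j=3 S=76.5651 intr=0.0000 cont=0.1016 V=0.1016[hold]; j=4 S=89.1998 intr=0.0000 cont=0.0000 V=0.0000[hold]  S*(4)=48.4207
k=3: j=0 S=52.2634 intr=9.4966 cont=9.5949 V=9.5949[hold]; j=1 S=60.8879 intr=0.8721 cont=3.7198 V=3.7198[hold]; j=2 S=70.9356 intr=0.0000 cont=0.7776 V=0.7776[hold]; j=3 S=82.6414 intr=0.0000 cont=0.0496 V=0.0496[hold]  S*(3)=-
k=2: j=0 S=56.4111 intr=5.3489 cont=6.5728 V=6.5728[hold]; j=1 S=65.7200 intr=0.0000 cont=2.2111 V=2.2111[hold]; j=2 S=76.5651 intr=0.0000 cont=0.4049 V=0.4049[hold]  S*(2)=-
k=1: j=0 S=60.8879 intr=0.8721 cont=4.3315 V=4.3315[hold]; j=1 S=70.9356 intr=0.0000 cont=1.2852 V=1.2852[hold]  S*(1)=-
k=0: j=0 S=65.7200 intr=0.0000 cont=2.7673 V=2.7673[hold]  S*(0)=-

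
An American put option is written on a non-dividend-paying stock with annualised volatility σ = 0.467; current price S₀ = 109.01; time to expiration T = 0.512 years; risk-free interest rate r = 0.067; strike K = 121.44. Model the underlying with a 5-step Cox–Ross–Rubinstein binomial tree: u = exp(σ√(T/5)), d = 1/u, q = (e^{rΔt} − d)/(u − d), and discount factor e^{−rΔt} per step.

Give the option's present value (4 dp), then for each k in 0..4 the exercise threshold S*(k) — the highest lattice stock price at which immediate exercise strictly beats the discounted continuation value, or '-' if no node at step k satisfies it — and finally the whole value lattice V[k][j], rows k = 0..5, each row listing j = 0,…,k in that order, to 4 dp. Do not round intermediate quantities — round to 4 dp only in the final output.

Δt=0.10240, u=1.16118, d=0.86119, q=0.48566, disc=e^(-rΔt)=0.99316
k=5 terminal: V=max(K-S,0) → 69.8029 51.8153 27.5617 0.0000 0.0000 0.0000
k=4: j=0 S=59.9601 intr=61.4799 cont=60.6496 V=61.4799[EX]; j=1 S=80.8471 intr=40.5929 cont=39.7626 V=40.5929[EX]; j=2 S=109.0100 intr=12.4300 cont=14.0792 V=14.0792[hold]; j=3 S=146.9834 intr=0.0000 cont=0.0000 V=0.0000[hold]; j=4 S=198.1847 intr=0.0000 cont=0.0000 V=0.0000[hold]  S*(4)=80.8471
k=3: j=0 S=69.6247 intr=51.8153 cont=50.9850 V=51.8153[EX]; j=1 S=93.8783 intr=27.5617 cont=27.5268 V=27.5617[EX]; j=2 S=126.5806 intr=0.0000 cont=7.1920 V=7.1920[hold]; j=3 S=170.6747 intr=0.0000 cont=0.0000 V=0.0000[hold]  S*(3)=93.8783
k=2: j=0 S=80.8471 intr=40.5929 cont=39.7626 V=40.5929[EX]; j=1 S=109.0100 intr=12.4300 cont=17.5482 V=17.5482[hold]; j=2 S=146.9834 intr=0.0000 cont=3.6739 V=3.6739[hold]  S*(2)=80.8471
k=1: j=0 S=93.8783 intr=27.5617 cont=29.2000 V=29.2000[hold]; j=1 S=126.5806 intr=0.0000 cont=10.7361 V=10.7361[hold]  S*(1)=-
k=0: j=0 S=109.0100 intr=12.4300 cont=20.0945 V=20.0945[hold]  S*(0)=-

price = 20.0945
boundary = - - 80.8471 93.8783 80.8471
tree:
20.0945
29.2000 10.7361
40.5929 17.5482 3.6739
51.8153 27.5617 7.1920 0.0000
61.4799 40.5929 14.0792 0.0000 0.0000
69.8029 51.8153 27.5617 0.0000 0.0000 0.0000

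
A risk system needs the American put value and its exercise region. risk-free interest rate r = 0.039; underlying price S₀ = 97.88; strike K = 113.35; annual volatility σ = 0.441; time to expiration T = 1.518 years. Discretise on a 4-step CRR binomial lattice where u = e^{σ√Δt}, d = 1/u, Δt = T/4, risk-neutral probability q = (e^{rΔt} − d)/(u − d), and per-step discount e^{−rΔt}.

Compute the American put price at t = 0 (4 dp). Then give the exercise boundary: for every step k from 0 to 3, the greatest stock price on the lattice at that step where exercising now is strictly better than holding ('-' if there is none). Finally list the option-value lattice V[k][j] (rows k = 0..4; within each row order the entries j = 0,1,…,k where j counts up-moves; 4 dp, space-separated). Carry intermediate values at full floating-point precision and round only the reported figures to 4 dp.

price = 28.6683
boundary = - - 56.8490 74.5948
tree:
28.6683
41.1184 14.9598
56.5010 24.3657 4.3859
70.0251 38.7552 8.2371 0.0000
80.3319 56.5010 15.4700 0.0000 0.0000

params: Δt=0.37950 u=1.31216 d=0.76210 q=0.45960 e^(-rΔt)=0.98531
t_4 payoffs: 80.3319 56.5010 15.4700 0.0000 0.0000
t_3: node(3,0) S=43.3249 payoff=70.0251 vs cont=68.3598 → 70.0251 [stop]  node(3,1) S=74.5948 payoff=38.7552 vs cont=37.0899 → 38.7552 [stop]  node(3,2) S=128.4339 payoff=0.0000 vs cont=8.2371 → 8.2371 [wait]  node(3,3) S=221.1315 payoff=0.0000 vs cont=0.0000 → 0.0000 [wait]  ⇒ S*(3)=74.5948
t_2: node(2,0) S=56.8490 payoff=56.5010 vs cont=54.8357 → 56.5010 [stop]  node(2,1) S=97.8800 payoff=15.4700 vs cont=24.3657 → 24.3657 [wait]  node(2,2) S=168.5253 payoff=0.0000 vs cont=4.3859 → 4.3859 [wait]  ⇒ S*(2)=56.8490
t_1: node(1,0) S=74.5948 payoff=38.7552 vs cont=41.1184 → 41.1184 [wait]  node(1,1) S=128.4339 payoff=0.0000 vs cont=14.9598 → 14.9598 [wait]  ⇒ S*(1)=-
t_0: node(0,0) S=97.8800 payoff=15.4700 vs cont=28.6683 → 28.6683 [wait]  ⇒ S*(0)=-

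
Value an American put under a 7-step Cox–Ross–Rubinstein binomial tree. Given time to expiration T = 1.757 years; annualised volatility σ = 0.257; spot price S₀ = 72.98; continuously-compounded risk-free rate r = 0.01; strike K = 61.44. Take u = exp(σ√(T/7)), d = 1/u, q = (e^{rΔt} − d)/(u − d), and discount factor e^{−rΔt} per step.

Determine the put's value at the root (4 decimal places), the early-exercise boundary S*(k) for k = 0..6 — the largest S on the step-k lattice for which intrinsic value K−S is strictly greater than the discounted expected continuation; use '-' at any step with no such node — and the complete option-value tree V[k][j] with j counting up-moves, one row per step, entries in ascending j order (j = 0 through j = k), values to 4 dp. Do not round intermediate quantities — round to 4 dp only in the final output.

price = 4.0695
boundary = - - - - - 38.3365 43.6044
tree:
4.0695
6.1918 1.7694
9.1583 2.9794 0.4551
13.0779 4.9190 0.8733 0.0000
17.8676 7.9075 1.6759 0.0000 0.0000
23.1035 12.2344 3.2161 0.0000 0.0000 0.0000
27.7350 17.8356 6.1718 0.0000 0.0000 0.0000 0.0000
31.8070 23.1035 11.8438 0.0000 0.0000 0.0000 0.0000 0.0000

params: Δt=0.25100 u=1.13741 d=0.87919 q=0.47759 e^(-rΔt)=0.99749
t_7 payoffs: 31.8070 23.1035 11.8438 0.0000 0.0000 0.0000 0.0000 0.0000
t_6: node(6,0) S=33.7050 payoff=27.7350 vs cont=27.5810 → 27.7350 [stop]  node(6,1) S=43.6044 payoff=17.8356 vs cont=17.6816 → 17.8356 [stop]  node(6,2) S=56.4114 payoff=5.0286 vs cont=6.1718 → 6.1718 [wait]  node(6,3) S=72.9800 payoff=0.0000 vs cont=0.0000 → 0.0000 [wait]  node(6,4) S=94.4149 payoff=0.0000 vs cont=0.0000 → 0.0000 [wait]  node(6,5) S=122.1454 payoff=0.0000 vs cont=0.0000 → 0.0000 [wait]  node(6,6) S=158.0207 payoff=0.0000 vs cont=0.0000 → 0.0000 [wait]  ⇒ S*(6)=43.6044
t_5: node(5,0) S=38.3365 payoff=23.1035 vs cont=22.9495 → 23.1035 [stop]  node(5,1) S=49.5962 payoff=11.8438 vs cont=12.2344 → 12.2344 [wait]  node(5,2) S=64.1631 payoff=0.0000 vs cont=3.2161 → 3.2161 [wait]  node(5,3) S=83.0084 payoff=0.0000 vs cont=0.0000 → 0.0000 [wait]  node(5,4) S=107.3888 payoff=0.0000 vs cont=0.0000 → 0.0000 [wait]  node(5,5) S=138.9299 payoff=0.0000 vs cont=0.0000 → 0.0000 [wait]  ⇒ S*(5)=38.3365
t_4: node(4,0) S=43.6044 payoff=17.8356 vs cont=17.8676 → 17.8676 [wait]  node(4,1) S=56.4114 payoff=5.0286 vs cont=7.9075 → 7.9075 [wait]  node(4,2) S=72.9800 payoff=0.0000 vs cont=1.6759 → 1.6759 [wait]  node(4,3) S=94.4149 payoff=0.0000 vs cont=0.0000 → 0.0000 [wait]  node(4,4) S=122.1454 payoff=0.0000 vs cont=0.0000 → 0.0000 [wait]  ⇒ S*(4)=-
t_3: node(3,0) S=49.5962 payoff=11.8438 vs cont=13.0779 → 13.0779 [wait]  node(3,1) S=64.1631 payoff=0.0000 vs cont=4.9190 → 4.9190 [wait]  node(3,2) S=83.0084 payoff=0.0000 vs cont=0.8733 → 0.8733 [wait]  node(3,3) S=107.3888 payoff=0.0000 vs cont=0.0000 → 0.0000 [wait]  ⇒ S*(3)=-
t_2: node(2,0) S=56.4114 payoff=5.0286 vs cont=9.1583 → 9.1583 [wait]  node(2,1) S=72.9800 payoff=0.0000 vs cont=2.9794 → 2.9794 [wait]  node(2,2) S=94.4149 payoff=0.0000 vs cont=0.4551 → 0.4551 [wait]  ⇒ S*(2)=-
t_1: node(1,0) S=64.1631 payoff=0.0000 vs cont=6.1918 → 6.1918 [wait]  node(1,1) S=83.0084 payoff=0.0000 vs cont=1.7694 → 1.7694 [wait]  ⇒ S*(1)=-
t_0: node(0,0) S=72.9800 payoff=0.0000 vs cont=4.0695 → 4.0695 [wait]  ⇒ S*(0)=-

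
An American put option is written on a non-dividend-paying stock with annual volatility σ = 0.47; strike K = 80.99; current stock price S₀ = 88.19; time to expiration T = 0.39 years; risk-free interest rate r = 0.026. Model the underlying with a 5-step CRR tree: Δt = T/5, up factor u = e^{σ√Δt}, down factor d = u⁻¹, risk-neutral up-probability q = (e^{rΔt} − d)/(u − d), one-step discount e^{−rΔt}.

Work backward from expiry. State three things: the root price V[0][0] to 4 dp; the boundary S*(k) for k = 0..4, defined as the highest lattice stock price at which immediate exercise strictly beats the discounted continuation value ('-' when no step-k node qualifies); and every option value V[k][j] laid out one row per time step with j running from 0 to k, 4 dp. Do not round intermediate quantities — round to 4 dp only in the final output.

price = 6.4946
boundary = - - - 59.4837 67.8274
tree:
6.4946
10.0062 2.6402
14.9678 4.5637 0.5249
21.5063 7.8033 1.0018 0.0000
28.8236 13.1626 1.9118 0.0000 0.0000
35.2408 21.5063 3.6486 0.0000 0.0000 0.0000

Δt=0.07800, u=1.14027, d=0.87699, q=0.47494, disc=e^(-rΔt)=0.99797
k=5 terminal: V=max(K-S,0) → 35.2408 21.5063 3.6486 0.0000 0.0000 0.0000
k=4: j=0 S=52.1664 intr=28.8236 cont=28.6595 V=28.8236[EX]; j=1 S=67.8274 intr=13.1626 cont=12.9985 V=13.1626[EX]; j=2 S=88.1900 intr=0.0000 cont=1.9118 V=1.9118[hold]; j=3 S=114.6657 intr=0.0000 cont=0.0000 V=0.0000[hold]; j=4 S=149.0898 intr=0.0000 cont=0.0000 V=0.0000[hold]  S*(4)=67.8274
k=3: j=0 S=59.4837 intr=21.5063 cont=21.3422 V=21.5063[EX]; j=1 S=77.3414 intr=3.6486 cont=7.8033 V=7.8033[hold]; j=2 S=100.5603 intr=0.0000 cont=1.0018 V=1.0018[hold]; j=3 S=130.7497 intr=0.0000 cont=0.0000 V=0.0000[hold]  S*(3)=59.4837
k=2: j=0 S=67.8274 intr=13.1626 cont=14.9678 V=14.9678[hold]; j=1 S=88.1900 intr=0.0000 cont=4.5637 V=4.5637[hold]; j=2 S=114.6657 intr=0.0000 cont=0.5249 V=0.5249[hold]  S*(2)=-
k=1: j=0 S=77.3414 intr=3.6486 cont=10.0062 V=10.0062[hold]; j=1 S=100.5603 intr=0.0000 cont=2.6402 V=2.6402[hold]  S*(1)=-
k=0: j=0 S=88.1900 intr=0.0000 cont=6.4946 V=6.4946[hold]  S*(0)=-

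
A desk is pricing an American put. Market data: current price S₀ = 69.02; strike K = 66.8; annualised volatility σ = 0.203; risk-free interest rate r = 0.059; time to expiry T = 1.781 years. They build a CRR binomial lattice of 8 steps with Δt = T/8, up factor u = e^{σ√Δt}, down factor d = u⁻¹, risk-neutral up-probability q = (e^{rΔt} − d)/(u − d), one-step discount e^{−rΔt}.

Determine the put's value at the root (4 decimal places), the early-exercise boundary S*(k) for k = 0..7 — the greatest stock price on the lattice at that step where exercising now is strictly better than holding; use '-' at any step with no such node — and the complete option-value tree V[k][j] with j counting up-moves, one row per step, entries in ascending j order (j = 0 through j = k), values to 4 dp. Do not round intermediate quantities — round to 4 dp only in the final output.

price = 3.9330
boundary = - - - 51.7824 56.9875 51.7824 56.9875 51.7824
tree:
3.9330
6.3634 1.9993
9.9633 3.5121 0.7847
15.0176 5.9851 1.5326 0.1792
19.7473 9.8125 2.9349 0.3991 0.0000
24.0450 15.0176 5.4709 0.8887 0.0000 0.0000
27.9501 19.7473 9.8125 1.9789 0.0000 0.0000 0.0000
31.4986 24.0450 15.0176 4.4065 0.0000 0.0000 0.0000 0.0000
34.7229 27.9501 19.7473 9.8125 0.0000 0.0000 0.0000 0.0000 0.0000

params: Δt=0.22262 u=1.10052 d=0.90866 q=0.54499 e^(-rΔt)=0.98695
t_8 payoffs: 34.7229 27.9501 19.7473 9.8125 0.0000 0.0000 0.0000 0.0000 0.0000
t_7: node(7,0) S=35.3014 payoff=31.4986 vs cont=30.6269 → 31.4986 [stop]  node(7,1) S=42.7550 payoff=24.0450 vs cont=23.1733 → 24.0450 [stop]  node(7,2) S=51.7824 payoff=15.0176 vs cont=14.1459 → 15.0176 [stop]  node(7,3) S=62.7159 payoff=4.0841 vs cont=4.4065 → 4.4065 [wait]  node(7,4) S=75.9578 payoff=0.0000 vs cont=0.0000 → 0.0000 [wait]  node(7,5) S=91.9957 payoff=0.0000 vs cont=0.0000 → 0.0000 [wait]  node(7,6) S=111.4198 payoff=0.0000 vs cont=0.0000 → 0.0000 [wait]  node(7,7) S=134.9452 payoff=0.0000 vs cont=0.0000 → 0.0000 [wait]  ⇒ S*(7)=51.7824
t_6: node(6,0) S=38.8499 payoff=27.9501 vs cont=27.0784 → 27.9501 [stop]  node(6,1) S=47.0527 payoff=19.7473 vs cont=18.8756 → 19.7473 [stop]  node(6,2) S=56.9875 payoff=9.8125 vs cont=9.1142 → 9.8125 [stop]  node(6,3) S=69.0200 payoff=0.0000 vs cont=1.9789 → 1.9789 [wait]  node(6,4) S=83.5930 payoff=0.0000 vs cont=0.0000 → 0.0000 [wait]  node(6,5) S=101.2430 payoff=0.0000 vs cont=0.0000 → 0.0000 [wait]  node(6,6) S=122.6196 payoff=0.0000 vs cont=0.0000 → 0.0000 [wait]  ⇒ S*(6)=56.9875
t_5: node(5,0) S=42.7550 payoff=24.0450 vs cont=23.1733 → 24.0450 [stop]  node(5,1) S=51.7824 payoff=15.0176 vs cont=14.1459 → 15.0176 [stop]  node(5,2) S=62.7159 payoff=4.0841 vs cont=5.4709 → 5.4709 [wait]  node(5,3) S=75.9578 payoff=0.0000 vs cont=0.8887 → 0.8887 [wait]  node(5,4) S=91.9957 payoff=0.0000 vs cont=0.0000 → 0.0000 [wait]  node(5,5) S=111.4198 payoff=0.0000 vs cont=0.0000 → 0.0000 [wait]  ⇒ S*(5)=51.7824
t_4: node(4,0) S=47.0527 payoff=19.7473 vs cont=18.8756 → 19.7473 [stop]  node(4,1) S=56.9875 payoff=9.8125 vs cont=9.6867 → 9.8125 [stop]  node(4,2) S=69.0200 payoff=0.0000 vs cont=2.9349 → 2.9349 [wait]  node(4,3) S=83.5930 payoff=0.0000 vs cont=0.3991 → 0.3991 [wait]  node(4,4) S=101.2430 payoff=0.0000 vs cont=0.0000 → 0.0000 [wait]  ⇒ S*(4)=56.9875
t_3: node(3,0) S=51.7824 payoff=15.0176 vs cont=14.1459 → 15.0176 [stop]  node(3,1) S=62.7159 payoff=4.0841 vs cont=5.9851 → 5.9851 [wait]  node(3,2) S=75.9578 payoff=0.0000 vs cont=1.5326 → 1.5326 [wait]  node(3,3) S=91.9957 payoff=0.0000 vs cont=0.1792 → 0.1792 [wait]  ⇒ S*(3)=51.7824
t_2: node(2,0) S=56.9875 payoff=9.8125 vs cont=9.9633 → 9.9633 [wait]  node(2,1) S=69.0200 payoff=0.0000 vs cont=3.5121 → 3.5121 [wait]  node(2,2) S=83.5930 payoff=0.0000 vs cont=0.7847 → 0.7847 [wait]  ⇒ S*(2)=-
t_1: node(1,0) S=62.7159 payoff=4.0841 vs cont=6.3634 → 6.3634 [wait]  node(1,1) S=75.9578 payoff=0.0000 vs cont=1.9993 → 1.9993 [wait]  ⇒ S*(1)=-
t_0: node(0,0) S=69.0200 payoff=0.0000 vs cont=3.9330 → 3.9330 [wait]  ⇒ S*(0)=-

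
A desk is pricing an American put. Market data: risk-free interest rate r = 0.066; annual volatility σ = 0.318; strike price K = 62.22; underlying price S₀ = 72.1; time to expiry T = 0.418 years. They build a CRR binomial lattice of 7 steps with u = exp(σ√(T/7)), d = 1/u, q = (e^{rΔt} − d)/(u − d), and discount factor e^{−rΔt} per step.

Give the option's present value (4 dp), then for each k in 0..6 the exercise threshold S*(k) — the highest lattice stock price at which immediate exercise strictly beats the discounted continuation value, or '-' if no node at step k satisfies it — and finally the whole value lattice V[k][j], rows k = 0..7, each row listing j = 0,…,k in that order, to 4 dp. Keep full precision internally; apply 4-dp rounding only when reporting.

price = 1.6290
boundary = - - - - - 48.8871 52.8375
tree:
1.6290
2.6524 0.6425
4.2076 1.1546 0.1475
6.4621 2.0392 0.2998 0.0000
9.5269 3.5199 0.6093 0.0000 0.0000
13.3329 5.8850 1.2381 0.0000 0.0000 0.0000
16.9880 9.3825 2.5160 0.0000 0.0000 0.0000 0.0000
20.3698 13.3329 5.1128 0.0000 0.0000 0.0000 0.0000 0.0000

Δt=0.05971, u=1.08081, d=0.92523, q=0.50597, disc=e^(-rΔt)=0.99607
k=7 terminal: V=max(K-S,0) → 20.3698 13.3329 5.1128 0.0000 0.0000 0.0000 0.0000 0.0000
k=6: j=0 S=45.2320 intr=16.9880 cont=16.7432 V=16.9880[EX]; j=1 S=52.8375 intr=9.3825 cont=9.1377 V=9.3825[EX]; j=2 S=61.7218 intr=0.4982 cont=2.5160 V=2.5160[hold]; j=3 S=72.1000 intr=0.0000 cont=0.0000 V=0.0000[hold]; j=4 S=84.2232 intr=0.0000 cont=0.0000 V=0.0000[hold]; j=5 S=98.3848 intr=0.0000 cont=0.0000 V=0.0000[hold]; j=6 S=114.9276 intr=0.0000 cont=0.0000 V=0.0000[hold]  S*(6)=52.8375
k=5: j=0 S=48.8871 intr=13.3329 cont=13.0882 V=13.3329[EX]; j=1 S=57.1072 intr=5.1128 cont=5.8850 V=5.8850[hold]; j=2 S=66.7094 intr=0.0000 cont=1.2381 V=1.2381[hold]; j=3 S=77.9262 intr=0.0000 cont=0.0000 V=0.0000[hold]; j=4 S=91.0290 intr=0.0000 cont=0.0000 V=0.0000[hold]; j=5 S=106.3350 intr=0.0000 cont=0.0000 V=0.0000[hold]  S*(5)=48.8871
k=4: j=0 S=52.8375 intr=9.3825 cont=9.5269 V=9.5269[hold]; j=1 S=61.7218 intr=0.4982 cont=3.5199 V=3.5199[hold]; j=2 S=72.1000 intr=0.0000 cont=0.6093 V=0.6093[hold]; j=3 S=84.2232 intr=0.0000 cont=0.0000 V=0.0000[hold]; j=4 S=98.3848 intr=0.0000 cont=0.0000 V=0.0000[hold]  S*(4)=-
k=3: j=0 S=57.1072 intr=5.1128 cont=6.4621 V=6.4621[hold]; j=1 S=66.7094 intr=0.0000 cont=2.0392 V=2.0392[hold]; j=2 S=77.9262 intr=0.0000 cont=0.2998 V=0.2998[hold]; j=3 S=91.0290 intr=0.0000 cont=0.0000 V=0.0000[hold]  S*(3)=-
k=2: j=0 S=61.7218 intr=0.4982 cont=4.2076 V=4.2076[hold]; j=1 S=72.1000 intr=0.0000 cont=1.1546 V=1.1546[hold]; j=2 S=84.2232 intr=0.0000 cont=0.1475 V=0.1475[hold]  S*(2)=-
k=1: j=0 S=66.7094 intr=0.0000 cont=2.6524 V=2.6524[hold]; j=1 S=77.9262 intr=0.0000 cont=0.6425 V=0.6425[hold]  S*(1)=-
k=0: j=0 S=72.1000 intr=0.0000 cont=1.6290 V=1.6290[hold]  S*(0)=-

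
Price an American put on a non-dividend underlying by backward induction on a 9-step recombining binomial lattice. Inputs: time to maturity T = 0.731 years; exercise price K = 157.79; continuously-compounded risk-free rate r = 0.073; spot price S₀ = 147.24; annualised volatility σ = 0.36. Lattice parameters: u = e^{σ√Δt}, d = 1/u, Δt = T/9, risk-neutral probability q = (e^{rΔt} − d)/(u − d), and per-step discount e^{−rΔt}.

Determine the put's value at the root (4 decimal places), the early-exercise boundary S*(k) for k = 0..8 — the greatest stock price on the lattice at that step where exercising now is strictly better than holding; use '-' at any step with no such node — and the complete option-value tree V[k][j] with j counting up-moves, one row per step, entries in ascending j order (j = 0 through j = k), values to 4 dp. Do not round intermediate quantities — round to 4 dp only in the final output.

Δt=0.08122  u=1.10805  d=0.90249  q=0.50330  discount=0.99409
step 9 (expiry): payoffs max(K−S,0) = 99.3103 85.9906 69.6371 49.5589 24.9074 0.0000 0.0000 0.0000 0.0000 0.0000
step 8: (k=8,j=0): S=64.7982, (K−S)⁺=92.9918, hold=92.0590 ⇒ V=92.9918 exercise | (k=8,j=1): S=79.5571, (K−S)⁺=78.2329, hold=77.3001 ⇒ V=78.2329 exercise | (k=8,j=2): S=97.6775, (K−S)⁺=60.1125, hold=59.1797 ⇒ V=60.1125 exercise | (k=8,j=3): S=119.9251, (K−S)⁺=37.8649, hold=36.9321 ⇒ V=37.8649 exercise | (k=8,j=4): S=147.2400, (K−S)⁺=10.5500, hold=12.2983 ⇒ V=12.2983 continue | (k=8,j=5): S=180.7763, (K−S)⁺=0.0000, hold=0.0000 ⇒ V=0.0000 continue | (k=8,j=6): S=221.9511, (K−S)⁺=0.0000, hold=0.0000 ⇒ V=0.0000 continue | (k=8,j=7): S=272.5040, (K−S)⁺=0.0000, hold=0.0000 ⇒ V=0.0000 continue | (k=8,j=8): S=334.5713, (K−S)⁺=0.0000, hold=0.0000 ⇒ V=0.0000 continue  boundary S*=119.9251
step 7: (k=7,j=0): S=71.7994, (K−S)⁺=85.9906, hold=85.0578 ⇒ V=85.9906 exercise | (k=7,j=1): S=88.1529, (K−S)⁺=69.6371, hold=68.7043 ⇒ V=69.6371 exercise | (k=7,j=2): S=108.2311, (K−S)⁺=49.5589, hold=48.6261 ⇒ V=49.5589 exercise | (k=7,j=3): S=132.8826, (K−S)⁺=24.9074, hold=24.8494 ⇒ V=24.9074 exercise | (k=7,j=4): S=163.1487, (K−S)⁺=0.0000, hold=6.0724 ⇒ V=6.0724 continue | (k=7,j=5): S=200.3085, (K−S)⁺=0.0000, hold=0.0000 ⇒ V=0.0000 continue | (k=7,j=6): S=245.9320, (K−S)⁺=0.0000, hold=0.0000 ⇒ V=0.0000 continue | (k=7,j=7): S=301.9470, (K−S)⁺=0.0000, hold=0.0000 ⇒ V=0.0000 continue  boundary S*=132.8826
step 6: (k=6,j=0): S=79.5571, (K−S)⁺=78.2329, hold=77.3001 ⇒ V=78.2329 exercise | (k=6,j=1): S=97.6775, (K−S)⁺=60.1125, hold=59.1797 ⇒ V=60.1125 exercise | (k=6,j=2): S=119.9251, (K−S)⁺=37.8649, hold=36.9321 ⇒ V=37.8649 exercise | (k=6,j=3): S=147.2400, (K−S)⁺=10.5500, hold=15.3365 ⇒ V=15.3365 continue | (k=6,j=4): S=180.7763, (K−S)⁺=0.0000, hold=2.9983 ⇒ V=2.9983 continue | (k=6,j=5): S=221.9511, (K−S)⁺=0.0000, hold=0.0000 ⇒ V=0.0000 continue | (k=6,j=6): S=272.5040, (K−S)⁺=0.0000, hold=0.0000 ⇒ V=0.0000 continue  boundary S*=119.9251
step 5: (k=5,j=0): S=88.1529, (K−S)⁺=69.6371, hold=68.7043 ⇒ V=69.6371 exercise | (k=5,j=1): S=108.2311, (K−S)⁺=49.5589, hold=48.6261 ⇒ V=49.5589 exercise | (k=5,j=2): S=132.8826, (K−S)⁺=24.9074, hold=26.3695 ⇒ V=26.3695 continue | (k=5,j=3): S=163.1487, (K−S)⁺=0.0000, hold=9.0727 ⇒ V=9.0727 continue | (k=5,j=4): S=200.3085, (K−S)⁺=0.0000, hold=1.4805 ⇒ V=1.4805 continue | (k=5,j=5): S=245.9320, (K−S)⁺=0.0000, hold=0.0000 ⇒ V=0.0000 continue  boundary S*=108.2311
step 4: (k=4,j=0): S=97.6775, (K−S)⁺=60.1125, hold=59.1797 ⇒ V=60.1125 exercise | (k=4,j=1): S=119.9251, (K−S)⁺=37.8649, hold=37.6636 ⇒ V=37.8649 exercise | (k=4,j=2): S=147.2400, (K−S)⁺=10.5500, hold=17.5595 ⇒ V=17.5595 continue | (k=4,j=3): S=180.7763, (K−S)⁺=0.0000, hold=5.2205 ⇒ V=5.2205 continue | (k=4,j=4): S=221.9511, (K−S)⁺=0.0000, hold=0.7310 ⇒ V=0.7310 continue  boundary S*=119.9251
step 3: (k=3,j=0): S=108.2311, (K−S)⁺=49.5589, hold=48.6261 ⇒ V=49.5589 exercise | (k=3,j=1): S=132.8826, (K−S)⁺=24.9074, hold=27.4817 ⇒ V=27.4817 continue | (k=3,j=2): S=163.1487, (K−S)⁺=0.0000, hold=11.2821 ⇒ V=11.2821 continue | (k=3,j=3): S=200.3085, (K−S)⁺=0.0000, hold=2.9434 ⇒ V=2.9434 continue  boundary S*=108.2311
step 2: (k=2,j=0): S=119.9251, (K−S)⁺=37.8649, hold=38.2201 ⇒ V=38.2201 continue | (k=2,j=1): S=147.2400, (K−S)⁺=10.5500, hold=19.2141 ⇒ V=19.2141 continue | (k=2,j=2): S=180.7763, (K−S)⁺=0.0000, hold=7.0433 ⇒ V=7.0433 continue  boundary S*=-
step 1: (k=1,j=0): S=132.8826, (K−S)⁺=24.9074, hold=28.4849 ⇒ V=28.4849 continue | (k=1,j=1): S=163.1487, (K−S)⁺=0.0000, hold=13.0112 ⇒ V=13.0112 continue  boundary S*=-
step 0: (k=0,j=0): S=147.2400, (K−S)⁺=10.5500, hold=20.5746 ⇒ V=20.5746 continue  boundary S*=-

price = 20.5746
boundary = - - - 108.2311 119.9251 108.2311 119.9251 132.8826 119.9251
tree:
20.5746
28.4849 13.0112
38.2201 19.2141 7.0433
49.5589 27.4817 11.2821 2.9434
60.1125 37.8649 17.5595 5.2205 0.7310
69.6371 49.5589 26.3695 9.0727 1.4805 0.0000
78.2329 60.1125 37.8649 15.3365 2.9983 0.0000 0.0000
85.9906 69.6371 49.5589 24.9074 6.0724 0.0000 0.0000 0.0000
92.9918 78.2329 60.1125 37.8649 12.2983 0.0000 0.0000 0.0000 0.0000
99.3103 85.9906 69.6371 49.5589 24.9074 0.0000 0.0000 0.0000 0.0000 0.0000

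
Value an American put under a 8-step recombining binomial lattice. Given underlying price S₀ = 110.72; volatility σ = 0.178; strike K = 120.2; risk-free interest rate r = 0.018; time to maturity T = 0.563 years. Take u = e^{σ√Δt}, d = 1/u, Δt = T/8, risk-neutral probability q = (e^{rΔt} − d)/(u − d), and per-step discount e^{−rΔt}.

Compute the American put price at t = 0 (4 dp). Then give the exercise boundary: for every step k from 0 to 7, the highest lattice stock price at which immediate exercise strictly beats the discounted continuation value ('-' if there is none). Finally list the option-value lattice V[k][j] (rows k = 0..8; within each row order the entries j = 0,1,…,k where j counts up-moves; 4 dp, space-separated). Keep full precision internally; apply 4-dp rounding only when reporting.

params: Δt=0.07037 u=1.04835 d=0.95388 q=0.50161 e^(-rΔt)=0.99873
t_8 payoffs: 44.3133 36.7972 28.5366 19.4579 9.4800 0.0000 0.0000 0.0000 0.0000
t_7: node(7,0) S=79.5561 payoff=40.6439 vs cont=40.4918 → 40.6439 [stop]  node(7,1) S=87.4356 payoff=32.7644 vs cont=32.6122 → 32.7644 [stop]  node(7,2) S=96.0956 payoff=24.1044 vs cont=23.9522 → 24.1044 [stop]  node(7,3) S=105.6133 payoff=14.5867 vs cont=14.4346 → 14.5867 [stop]  node(7,4) S=116.0736 payoff=4.1264 vs cont=4.7187 → 4.7187 [wait]  node(7,5) S=127.5700 payoff=0.0000 vs cont=0.0000 → 0.0000 [wait]  node(7,6) S=140.2051 payoff=0.0000 vs cont=0.0000 → 0.0000 [wait]  node(7,7) S=154.0916 payoff=0.0000 vs cont=0.0000 → 0.0000 [wait]  ⇒ S*(7)=105.6133
t_6: node(6,0) S=83.4028 payoff=36.7972 vs cont=36.6450 → 36.7972 [stop]  node(6,1) S=91.6634 payoff=28.5366 vs cont=28.3844 → 28.5366 [stop]  node(6,2) S=100.7421 payoff=19.4579 vs cont=19.3057 → 19.4579 [stop]  node(6,3) S=110.7200 payoff=9.4800 vs cont=9.6246 → 9.6246 [wait]  node(6,4) S=121.6862 payoff=0.0000 vs cont=2.3488 → 2.3488 [wait]  node(6,5) S=133.7384 payoff=0.0000 vs cont=0.0000 → 0.0000 [wait]  node(6,6) S=146.9844 payoff=0.0000 vs cont=0.0000 → 0.0000 [wait]  ⇒ S*(6)=100.7421
t_5: node(5,0) S=87.4356 payoff=32.7644 vs cont=32.6122 → 32.7644 [stop]  node(5,1) S=96.0956 payoff=24.1044 vs cont=23.9522 → 24.1044 [stop]  node(5,2) S=105.6133 payoff=14.5867 vs cont=14.5070 → 14.5867 [stop]  node(5,3) S=116.0736 payoff=4.1264 vs cont=5.9674 → 5.9674 [wait]  node(5,4) S=127.5700 payoff=0.0000 vs cont=1.1691 → 1.1691 [wait]  node(5,5) S=140.2051 payoff=0.0000 vs cont=0.0000 → 0.0000 [wait]  ⇒ S*(5)=105.6133
t_4: node(4,0) S=91.6634 payoff=28.5366 vs cont=28.3844 → 28.5366 [stop]  node(4,1) S=100.7421 payoff=19.4579 vs cont=19.3057 → 19.4579 [stop]  node(4,2) S=110.7200 payoff=9.4800 vs cont=10.2501 → 10.2501 [wait]  node(4,3) S=121.6862 payoff=0.0000 vs cont=3.5560 → 3.5560 [wait]  node(4,4) S=133.7384 payoff=0.0000 vs cont=0.5819 → 0.5819 [wait]  ⇒ S*(4)=100.7421
t_3: node(3,0) S=96.0956 payoff=24.1044 vs cont=23.9522 → 24.1044 [stop]  node(3,1) S=105.6133 payoff=14.5867 vs cont=14.8204 → 14.8204 [wait]  node(3,2) S=116.0736 payoff=4.1264 vs cont=6.8835 → 6.8835 [wait]  node(3,3) S=127.5700 payoff=0.0000 vs cont=2.0615 → 2.0615 [wait]  ⇒ S*(3)=96.0956
t_2: node(2,0) S=100.7421 payoff=19.4579 vs cont=19.4228 → 19.4579 [stop]  node(2,1) S=110.7200 payoff=9.4800 vs cont=10.8254 → 10.8254 [wait]  node(2,2) S=121.6862 payoff=0.0000 vs cont=4.4591 → 4.4591 [wait]  ⇒ S*(2)=100.7421
t_1: node(1,0) S=105.6133 payoff=14.5867 vs cont=15.1086 → 15.1086 [wait]  node(1,1) S=116.0736 payoff=4.1264 vs cont=7.6223 → 7.6223 [wait]  ⇒ S*(1)=-
t_0: node(0,0) S=110.7200 payoff=9.4800 vs cont=11.3390 → 11.3390 [wait]  ⇒ S*(0)=-

price = 11.3390
boundary = - - 100.7421 96.0956 100.7421 105.6133 100.7421 105.6133
tree:
11.3390
15.1086 7.6223
19.4579 10.8254 4.4591
24.1044 14.8204 6.8835 2.0615
28.5366 19.4579 10.2501 3.5560 0.5819
32.7644 24.1044 14.5867 5.9674 1.1691 0.0000
36.7972 28.5366 19.4579 9.6246 2.3488 0.0000 0.0000
40.6439 32.7644 24.1044 14.5867 4.7187 0.0000 0.0000 0.0000
44.3133 36.7972 28.5366 19.4579 9.4800 0.0000 0.0000 0.0000 0.0000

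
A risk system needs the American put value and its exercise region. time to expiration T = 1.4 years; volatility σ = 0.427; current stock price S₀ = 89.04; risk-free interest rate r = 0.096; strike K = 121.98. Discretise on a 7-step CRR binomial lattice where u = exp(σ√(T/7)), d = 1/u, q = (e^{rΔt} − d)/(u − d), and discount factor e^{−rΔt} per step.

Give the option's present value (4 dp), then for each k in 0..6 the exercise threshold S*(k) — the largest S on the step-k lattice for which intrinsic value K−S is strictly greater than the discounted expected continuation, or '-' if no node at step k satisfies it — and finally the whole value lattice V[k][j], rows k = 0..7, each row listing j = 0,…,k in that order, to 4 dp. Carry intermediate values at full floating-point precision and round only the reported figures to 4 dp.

price = 35.1984
boundary = - 73.5618 60.7742 73.5618 60.7742 73.5618 89.0400
tree:
35.1984
48.4182 23.4855
61.2058 34.3233 13.6762
71.7705 48.4182 21.7117 6.2592
80.4986 61.2058 33.2234 11.1677 1.6477
87.7095 71.7705 48.4182 19.4819 3.3785 0.0000
93.6669 80.4986 61.2058 32.9400 6.9276 0.0000 0.0000
98.5887 87.7095 71.7705 48.4182 14.2050 0.0000 0.0000 0.0000

Δt=0.20000, u=1.21041, d=0.82617, q=0.50286, disc=e^(-rΔt)=0.98098
k=7 terminal: V=max(K-S,0) → 98.5887 87.7095 71.7705 48.4182 14.2050 0.0000 0.0000 0.0000
k=6: j=0 S=28.3131 intr=93.6669 cont=91.3472 V=93.6669[EX]; j=1 S=41.4814 intr=80.4986 cont=78.1789 V=80.4986[EX]; j=2 S=60.7742 intr=61.2058 cont=58.8861 V=61.2058[EX]; j=3 S=89.0400 intr=32.9400 cont=30.6203 V=32.9400[EX]; j=4 S=130.4521 intr=0.0000 cont=6.9276 V=6.9276[hold]; j=5 S=191.1248 intr=0.0000 cont=0.0000 V=0.0000[hold]; j=6 S=280.0161 intr=0.0000 cont=0.0000 V=0.0000[hold]  S*(6)=89.0400
k=5: j=0 S=34.2705 intr=87.7095 cont=85.3898 V=87.7095[EX]; j=1 S=50.2095 intr=71.7705 cont=69.4508 V=71.7705[EX]; j=2 S=73.5618 intr=48.4182 cont=46.0986 V=48.4182[EX]; j=3 S=107.7750 intr=14.2050 cont=19.4819 V=19.4819[hold]; j=4 S=157.9007 intr=0.0000 cont=3.3785 V=3.3785[hold]; j=5 S=231.3396 intr=0.0000 cont=0.0000 V=0.0000[hold]  S*(5)=73.5618
k=4: j=0 S=41.4814 intr=80.4986 cont=78.1789 V=80.4986[EX]; j=1 S=60.7742 intr=61.2058 cont=58.8861 V=61.2058[EX]; j=2 S=89.0400 intr=32.9400 cont=33.2234 V=33.2234[hold]; j=3 S=130.4521 intr=0.0000 cont=11.1677 V=11.1677[hold]; j=4 S=191.1248 intr=0.0000 cont=1.6477 V=1.6477[hold]  S*(4)=60.7742
k=3: j=0 S=50.2095 intr=71.7705 cont=69.4508 V=71.7705[EX]; j=1 S=73.5618 intr=48.4182 cont=46.2383 V=48.4182[EX]; j=2 S=107.7750 intr=14.2050 cont=21.7117 V=21.7117[hold]; j=3 S=157.9007 intr=0.0000 cont=6.2592 V=6.2592[hold]  S*(3)=73.5618
k=2: j=0 S=60.7742 intr=61.2058 cont=58.8861 V=61.2058[EX]; j=1 S=89.0400 intr=32.9400 cont=34.3233 V=34.3233[hold]; j=2 S=130.4521 intr=0.0000 cont=13.6762 V=13.6762[hold]  S*(2)=60.7742
k=1: j=0 S=73.5618 intr=48.4182 cont=46.7809 V=48.4182[EX]; j=1 S=107.7750 intr=14.2050 cont=23.4855 V=23.4855[hold]  S*(1)=73.5618
k=0: j=0 S=89.0400 intr=32.9400 cont=35.1984 V=35.1984[hold]  S*(0)=-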